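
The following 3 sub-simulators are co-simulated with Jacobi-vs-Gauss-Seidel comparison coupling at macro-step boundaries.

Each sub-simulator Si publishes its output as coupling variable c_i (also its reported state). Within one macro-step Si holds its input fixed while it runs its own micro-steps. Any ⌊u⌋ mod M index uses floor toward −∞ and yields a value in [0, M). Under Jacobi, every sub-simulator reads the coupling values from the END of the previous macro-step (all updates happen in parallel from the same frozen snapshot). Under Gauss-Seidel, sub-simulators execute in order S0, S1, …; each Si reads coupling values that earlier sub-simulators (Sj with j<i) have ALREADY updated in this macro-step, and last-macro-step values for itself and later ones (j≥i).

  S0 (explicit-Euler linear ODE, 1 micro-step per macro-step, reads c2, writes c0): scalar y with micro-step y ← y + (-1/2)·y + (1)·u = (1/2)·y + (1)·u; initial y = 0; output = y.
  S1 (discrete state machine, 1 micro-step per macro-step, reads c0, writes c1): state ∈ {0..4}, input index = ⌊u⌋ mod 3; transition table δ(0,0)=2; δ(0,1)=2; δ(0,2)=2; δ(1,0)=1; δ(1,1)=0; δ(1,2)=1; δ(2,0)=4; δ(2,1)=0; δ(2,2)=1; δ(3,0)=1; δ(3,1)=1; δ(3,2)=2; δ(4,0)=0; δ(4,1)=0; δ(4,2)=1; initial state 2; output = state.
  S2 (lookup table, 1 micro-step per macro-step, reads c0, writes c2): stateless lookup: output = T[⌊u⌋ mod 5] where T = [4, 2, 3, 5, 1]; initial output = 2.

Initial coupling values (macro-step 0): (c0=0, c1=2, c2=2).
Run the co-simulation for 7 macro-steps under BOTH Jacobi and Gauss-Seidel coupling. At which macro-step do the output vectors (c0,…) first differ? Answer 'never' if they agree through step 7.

[Jacobi] macro 1: S0 reads c2=2 → after 1×micro: 2; S1 reads c0=0 → after 1×micro: 4; S2 reads c0=0 → after 1×micro: 4 ⇒ (c0=2, c1=4, c2=4)
[Jacobi] macro 2: S0 reads c2=4 → after 1×micro: 5; S1 reads c0=2 → after 1×micro: 1; S2 reads c0=2 → after 1×micro: 3 ⇒ (c0=5, c1=1, c2=3)
[Jacobi] macro 3: S0 reads c2=3 → after 1×micro: 11/2; S1 reads c0=5 → after 1×micro: 1; S2 reads c0=5 → after 1×micro: 4 ⇒ (c0=11/2, c1=1, c2=4)
[Jacobi] macro 4: S0 reads c2=4 → after 1×micro: 27/4; S1 reads c0=11/2 → after 1×micro: 1; S2 reads c0=11/2 → after 1×micro: 4 ⇒ (c0=27/4, c1=1, c2=4)
[Jacobi] macro 5: S0 reads c2=4 → after 1×micro: 59/8; S1 reads c0=27/4 → after 1×micro: 1; S2 reads c0=27/4 → after 1×micro: 2 ⇒ (c0=59/8, c1=1, c2=2)
[Jacobi] macro 6: S0 reads c2=2 → after 1×micro: 91/16; S1 reads c0=59/8 → after 1×micro: 0; S2 reads c0=59/8 → after 1×micro: 3 ⇒ (c0=91/16, c1=0, c2=3)
[Jacobi] macro 7: S0 reads c2=3 → after 1×micro: 187/32; S1 reads c0=91/16 → after 1×micro: 2; S2 reads c0=91/16 → after 1×micro: 4 ⇒ (c0=187/32, c1=2, c2=4)
[Gauss-Seidel] macro 1: S0 reads c2=2 → after 1×micro: 2; S1 reads c0=2 → after 1×micro: 1; S2 reads c0=2 → after 1×micro: 3 ⇒ (c0=2, c1=1, c2=3)
[Gauss-Seidel] macro 2: S0 reads c2=3 → after 1×micro: 4; S1 reads c0=4 → after 1×micro: 0; S2 reads c0=4 → after 1×micro: 1 ⇒ (c0=4, c1=0, c2=1)
[Gauss-Seidel] macro 3: S0 reads c2=1 → after 1×micro: 3; S1 reads c0=3 → after 1×micro: 2; S2 reads c0=3 → after 1×micro: 5 ⇒ (c0=3, c1=2, c2=5)
[Gauss-Seidel] macro 4: S0 reads c2=5 → after 1×micro: 13/2; S1 reads c0=13/2 → after 1×micro: 4; S2 reads c0=13/2 → after 1×micro: 2 ⇒ (c0=13/2, c1=4, c2=2)
[Gauss-Seidel] macro 5: S0 reads c2=2 → after 1×micro: 21/4; S1 reads c0=21/4 → after 1×micro: 1; S2 reads c0=21/4 → after 1×micro: 4 ⇒ (c0=21/4, c1=1, c2=4)
[Gauss-Seidel] macro 6: S0 reads c2=4 → after 1×micro: 53/8; S1 reads c0=53/8 → after 1×micro: 1; S2 reads c0=53/8 → after 1×micro: 2 ⇒ (c0=53/8, c1=1, c2=2)
[Gauss-Seidel] macro 7: S0 reads c2=2 → after 1×micro: 85/16; S1 reads c0=85/16 → after 1×micro: 1; S2 reads c0=85/16 → after 1×micro: 4 ⇒ (c0=85/16, c1=1, c2=4)

first divergence at macro-step: 1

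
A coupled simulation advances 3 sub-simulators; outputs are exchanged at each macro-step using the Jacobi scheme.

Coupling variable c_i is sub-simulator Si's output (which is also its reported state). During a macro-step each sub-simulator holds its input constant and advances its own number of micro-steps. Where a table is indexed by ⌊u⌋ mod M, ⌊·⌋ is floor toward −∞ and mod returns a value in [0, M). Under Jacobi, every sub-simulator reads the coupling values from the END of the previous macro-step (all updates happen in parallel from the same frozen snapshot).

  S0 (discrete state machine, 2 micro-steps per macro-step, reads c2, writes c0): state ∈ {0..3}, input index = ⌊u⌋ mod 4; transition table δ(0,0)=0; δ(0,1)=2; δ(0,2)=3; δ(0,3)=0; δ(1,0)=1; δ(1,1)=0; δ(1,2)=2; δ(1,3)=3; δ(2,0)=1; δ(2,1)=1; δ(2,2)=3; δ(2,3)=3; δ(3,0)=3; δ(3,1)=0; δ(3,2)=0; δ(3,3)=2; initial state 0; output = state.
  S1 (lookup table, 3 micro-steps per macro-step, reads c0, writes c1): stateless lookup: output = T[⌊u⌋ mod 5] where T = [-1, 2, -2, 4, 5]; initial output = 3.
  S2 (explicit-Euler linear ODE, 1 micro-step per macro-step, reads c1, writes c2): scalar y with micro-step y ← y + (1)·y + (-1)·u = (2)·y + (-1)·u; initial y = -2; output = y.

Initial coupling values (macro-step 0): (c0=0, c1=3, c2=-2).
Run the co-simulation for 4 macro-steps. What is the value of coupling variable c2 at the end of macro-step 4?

macro 1: S0 reads c2=-2 → after 2×micro: 0; S1 reads c0=0 → after 3×micro: -1; S2 reads c1=3 → after 1×micro: -7 ⇒ (c0=0, c1=-1, c2=-7)
macro 2: S0 reads c2=-7 → after 2×micro: 1; S1 reads c0=0 → after 3×micro: -1; S2 reads c1=-1 → after 1×micro: -13 ⇒ (c0=1, c1=-1, c2=-13)
macro 3: S0 reads c2=-13 → after 2×micro: 2; S1 reads c0=1 → after 3×micro: 2; S2 reads c1=-1 → after 1×micro: -25 ⇒ (c0=2, c1=2, c2=-25)
macro 4: S0 reads c2=-25 → after 2×micro: 2; S1 reads c0=2 → after 3×micro: -2; S2 reads c1=2 → after 1×micro: -52 ⇒ (c0=2, c1=-2, c2=-52)

c2 at macro-step 4 = -52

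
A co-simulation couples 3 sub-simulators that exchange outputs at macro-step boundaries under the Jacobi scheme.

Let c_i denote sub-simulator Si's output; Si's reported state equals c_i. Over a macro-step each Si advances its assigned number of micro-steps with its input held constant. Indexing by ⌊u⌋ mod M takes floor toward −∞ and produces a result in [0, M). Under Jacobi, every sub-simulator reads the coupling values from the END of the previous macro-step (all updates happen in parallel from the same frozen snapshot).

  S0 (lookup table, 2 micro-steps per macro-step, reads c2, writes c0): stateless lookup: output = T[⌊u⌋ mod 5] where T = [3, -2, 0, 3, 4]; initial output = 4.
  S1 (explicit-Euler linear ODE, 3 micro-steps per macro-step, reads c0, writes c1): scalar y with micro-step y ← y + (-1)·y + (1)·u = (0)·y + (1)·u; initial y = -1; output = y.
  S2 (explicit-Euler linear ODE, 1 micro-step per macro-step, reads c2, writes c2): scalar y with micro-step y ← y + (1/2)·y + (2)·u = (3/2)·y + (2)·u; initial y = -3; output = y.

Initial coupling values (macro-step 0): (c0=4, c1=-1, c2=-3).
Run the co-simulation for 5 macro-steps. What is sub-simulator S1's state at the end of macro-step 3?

macro 1: S0 reads c2=-3 → after 2×micro: 0; S1 reads c0=4 → after 3×micro: 4; S2 reads c2=-3 → after 1×micro: -21/2 ⇒ (c0=0, c1=4, c2=-21/2)
macro 2: S0 reads c2=-21/2 → after 2×micro: 4; S1 reads c0=0 → after 3×micro: 0; S2 reads c2=-21/2 → after 1×micro: -147/4 ⇒ (c0=4, c1=0, c2=-147/4)
macro 3: S0 reads c2=-147/4 → after 2×micro: 3; S1 reads c0=4 → after 3×micro: 4; S2 reads c2=-147/4 → after 1×micro: -1029/8 ⇒ (c0=3, c1=4, c2=-1029/8)
macro 4: S0 reads c2=-1029/8 → after 2×micro: -2; S1 reads c0=3 → after 3×micro: 3; S2 reads c2=-1029/8 → after 1×micro: -7203/16 ⇒ (c0=-2, c1=3, c2=-7203/16)
macro 5: S0 reads c2=-7203/16 → after 2×micro: 4; S1 reads c0=-2 → after 3×micro: -2; S2 reads c2=-7203/16 → after 1×micro: -50421/32 ⇒ (c0=4, c1=-2, c2=-50421/32)

S1 state at macro-step 3 = 4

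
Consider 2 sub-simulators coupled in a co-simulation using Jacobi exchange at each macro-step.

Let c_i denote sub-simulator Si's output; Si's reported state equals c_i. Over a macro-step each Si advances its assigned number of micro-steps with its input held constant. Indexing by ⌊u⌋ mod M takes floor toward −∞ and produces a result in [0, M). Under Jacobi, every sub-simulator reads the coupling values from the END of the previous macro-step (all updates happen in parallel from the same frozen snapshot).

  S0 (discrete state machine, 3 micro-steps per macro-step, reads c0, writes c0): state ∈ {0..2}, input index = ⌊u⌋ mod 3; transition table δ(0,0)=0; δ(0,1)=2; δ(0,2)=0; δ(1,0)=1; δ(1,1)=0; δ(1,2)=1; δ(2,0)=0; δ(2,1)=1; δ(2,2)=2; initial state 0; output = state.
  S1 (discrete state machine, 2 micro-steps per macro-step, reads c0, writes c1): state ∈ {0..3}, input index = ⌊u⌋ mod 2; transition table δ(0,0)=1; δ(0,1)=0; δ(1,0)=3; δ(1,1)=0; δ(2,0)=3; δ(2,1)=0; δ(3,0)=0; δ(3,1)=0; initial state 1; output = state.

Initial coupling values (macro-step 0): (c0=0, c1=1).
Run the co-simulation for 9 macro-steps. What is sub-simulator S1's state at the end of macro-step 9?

macro 1: S0 reads c0=0 → after 3×micro: 0; S1 reads c0=0 → after 2×micro: 0 ⇒ (c0=0, c1=0)
macro 2: S0 reads c0=0 → after 3×micro: 0; S1 reads c0=0 → after 2×micro: 3 ⇒ (c0=0, c1=3)
macro 3: S0 reads c0=0 → after 3×micro: 0; S1 reads c0=0 → after 2×micro: 1 ⇒ (c0=0, c1=1)
macro 4: S0 reads c0=0 → after 3×micro: 0; S1 reads c0=0 → after 2×micro: 0 ⇒ (c0=0, c1=0)
macro 5: S0 reads c0=0 → after 3×micro: 0; S1 reads c0=0 → after 2×micro: 3 ⇒ (c0=0, c1=3)
macro 6: S0 reads c0=0 → after 3×micro: 0; S1 reads c0=0 → after 2×micro: 1 ⇒ (c0=0, c1=1)
macro 7: S0 reads c0=0 → after 3×micro: 0; S1 reads c0=0 → after 2×micro: 0 ⇒ (c0=0, c1=0)
macro 8: S0 reads c0=0 → after 3×micro: 0; S1 reads c0=0 → after 2×micro: 3 ⇒ (c0=0, c1=3)
macro 9: S0 reads c0=0 → after 3×micro: 0; S1 reads c0=0 → after 2×micro: 1 ⇒ (c0=0, c1=1)

S1 state at macro-step 9 = 1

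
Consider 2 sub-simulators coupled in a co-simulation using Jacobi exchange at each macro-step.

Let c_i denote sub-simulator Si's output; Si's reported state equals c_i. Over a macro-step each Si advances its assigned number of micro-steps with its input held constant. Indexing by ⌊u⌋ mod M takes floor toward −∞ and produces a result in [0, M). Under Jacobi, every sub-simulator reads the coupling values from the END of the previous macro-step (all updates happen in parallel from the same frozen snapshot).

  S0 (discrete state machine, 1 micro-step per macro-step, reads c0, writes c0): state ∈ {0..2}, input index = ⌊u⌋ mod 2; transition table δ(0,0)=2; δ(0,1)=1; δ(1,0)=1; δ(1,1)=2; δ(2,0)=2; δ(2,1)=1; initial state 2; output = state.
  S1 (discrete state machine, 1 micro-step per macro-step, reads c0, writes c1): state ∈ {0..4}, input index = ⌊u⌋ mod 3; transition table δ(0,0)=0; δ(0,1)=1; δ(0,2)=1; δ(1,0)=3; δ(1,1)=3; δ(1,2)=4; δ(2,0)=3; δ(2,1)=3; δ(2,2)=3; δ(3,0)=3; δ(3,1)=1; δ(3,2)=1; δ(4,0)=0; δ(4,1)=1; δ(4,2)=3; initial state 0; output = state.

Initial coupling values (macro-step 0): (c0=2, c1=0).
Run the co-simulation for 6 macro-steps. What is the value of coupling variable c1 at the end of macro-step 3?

macro 1: S0 reads c0=2 → after 1×micro: 2; S1 reads c0=2 → after 1×micro: 1 ⇒ (c0=2, c1=1)
macro 2: S0 reads c0=2 → after 1×micro: 2; S1 reads c0=2 → after 1×micro: 4 ⇒ (c0=2, c1=4)
macro 3: S0 reads c0=2 → after 1×micro: 2; S1 reads c0=2 → after 1×micro: 3 ⇒ (c0=2, c1=3)
macro 4: S0 reads c0=2 → after 1×micro: 2; S1 reads c0=2 → after 1×micro: 1 ⇒ (c0=2, c1=1)
macro 5: S0 reads c0=2 → after 1×micro: 2; S1 reads c0=2 → after 1×micro: 4 ⇒ (c0=2, c1=4)
macro 6: S0 reads c0=2 → after 1×micro: 2; S1 reads c0=2 → after 1×micro: 3 ⇒ (c0=2, c1=3)

c1 at macro-step 3 = 3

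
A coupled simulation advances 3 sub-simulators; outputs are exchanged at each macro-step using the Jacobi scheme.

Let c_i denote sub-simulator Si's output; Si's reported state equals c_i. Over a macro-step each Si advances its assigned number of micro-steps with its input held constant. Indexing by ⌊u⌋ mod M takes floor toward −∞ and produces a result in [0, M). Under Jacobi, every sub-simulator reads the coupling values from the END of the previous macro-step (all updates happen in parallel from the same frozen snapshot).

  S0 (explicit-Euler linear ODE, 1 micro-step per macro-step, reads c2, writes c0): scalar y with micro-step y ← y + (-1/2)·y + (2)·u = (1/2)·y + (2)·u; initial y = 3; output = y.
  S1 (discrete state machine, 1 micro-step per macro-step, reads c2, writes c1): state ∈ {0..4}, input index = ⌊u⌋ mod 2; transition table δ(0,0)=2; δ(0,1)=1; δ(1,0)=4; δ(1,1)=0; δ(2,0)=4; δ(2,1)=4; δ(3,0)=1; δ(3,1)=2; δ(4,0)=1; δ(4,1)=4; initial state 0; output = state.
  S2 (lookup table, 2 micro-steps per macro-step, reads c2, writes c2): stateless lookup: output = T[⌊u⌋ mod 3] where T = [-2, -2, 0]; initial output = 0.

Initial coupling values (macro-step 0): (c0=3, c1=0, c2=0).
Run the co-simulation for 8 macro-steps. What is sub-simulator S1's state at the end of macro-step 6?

macro 1: S0 reads c2=0 → after 1×micro: 3/2; S1 reads c2=0 → after 1×micro: 2; S2 reads c2=0 → after 2×micro: -2 ⇒ (c0=3/2, c1=2, c2=-2)
macro 2: S0 reads c2=-2 → after 1×micro: -13/4; S1 reads c2=-2 → after 1×micro: 4; S2 reads c2=-2 → after 2×micro: -2 ⇒ (c0=-13/4, c1=4, c2=-2)
macro 3: S0 reads c2=-2 → after 1×micro: -45/8; S1 reads c2=-2 → after 1×micro: 1; S2 reads c2=-2 → after 2×micro: -2 ⇒ (c0=-45/8, c1=1, c2=-2)
macro 4: S0 reads c2=-2 → after 1×micro: -109/16; S1 reads c2=-2 → after 1×micro: 4; S2 reads c2=-2 → after 2×micro: -2 ⇒ (c0=-109/16, c1=4, c2=-2)
macro 5: S0 reads c2=-2 → after 1×micro: -237/32; S1 reads c2=-2 → after 1×micro: 1; S2 reads c2=-2 → after 2×micro: -2 ⇒ (c0=-237/32, c1=1, c2=-2)
macro 6: S0 reads c2=-2 → after 1×micro: -493/64; S1 reads c2=-2 → after 1×micro: 4; S2 reads c2=-2 → after 2×micro: -2 ⇒ (c0=-493/64, c1=4, c2=-2)
macro 7: S0 reads c2=-2 → after 1×micro: -1005/128; S1 reads c2=-2 → after 1×micro: 1; S2 reads c2=-2 → after 2×micro: -2 ⇒ (c0=-1005/128, c1=1, c2=-2)
macro 8: S0 reads c2=-2 → after 1×micro: -2029/256; S1 reads c2=-2 → after 1×micro: 4; S2 reads c2=-2 → after 2×micro: -2 ⇒ (c0=-2029/256, c1=4, c2=-2)

S1 state at macro-step 6 = 4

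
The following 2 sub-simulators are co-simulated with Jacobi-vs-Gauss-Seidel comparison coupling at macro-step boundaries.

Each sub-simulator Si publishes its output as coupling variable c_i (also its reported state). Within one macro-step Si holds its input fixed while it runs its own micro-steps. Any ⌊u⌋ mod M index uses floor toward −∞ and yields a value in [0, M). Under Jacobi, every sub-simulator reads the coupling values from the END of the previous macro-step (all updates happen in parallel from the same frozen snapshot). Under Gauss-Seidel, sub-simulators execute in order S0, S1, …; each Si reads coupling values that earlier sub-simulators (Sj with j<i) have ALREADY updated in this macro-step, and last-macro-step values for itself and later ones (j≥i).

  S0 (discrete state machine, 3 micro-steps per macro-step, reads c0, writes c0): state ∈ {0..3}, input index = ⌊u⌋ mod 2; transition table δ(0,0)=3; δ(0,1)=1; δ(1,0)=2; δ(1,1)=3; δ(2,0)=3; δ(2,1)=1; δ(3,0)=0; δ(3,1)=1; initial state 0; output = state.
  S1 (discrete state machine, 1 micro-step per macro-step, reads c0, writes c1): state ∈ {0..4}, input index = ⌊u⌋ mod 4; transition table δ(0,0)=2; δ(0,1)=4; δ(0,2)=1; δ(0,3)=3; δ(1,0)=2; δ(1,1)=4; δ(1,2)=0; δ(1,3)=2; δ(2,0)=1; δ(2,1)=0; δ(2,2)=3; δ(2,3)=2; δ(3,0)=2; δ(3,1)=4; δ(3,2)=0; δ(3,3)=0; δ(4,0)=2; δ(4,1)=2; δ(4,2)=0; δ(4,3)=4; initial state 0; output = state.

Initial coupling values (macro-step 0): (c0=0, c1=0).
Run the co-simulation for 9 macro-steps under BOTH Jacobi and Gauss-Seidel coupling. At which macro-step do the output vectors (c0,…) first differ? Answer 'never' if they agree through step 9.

[Jacobi] macro 1: S0 reads c0=0 → after 3×micro: 3; S1 reads c0=0 → after 1×micro: 2 ⇒ (c0=3, c1=2)
[Jacobi] macro 2: S0 reads c0=3 → after 3×micro: 1; S1 reads c0=3 → after 1×micro: 2 ⇒ (c0=1, c1=2)
[Jacobi] macro 3: S0 reads c0=1 → after 3×micro: 3; S1 reads c0=1 → after 1×micro: 0 ⇒ (c0=3, c1=0)
[Jacobi] macro 4: S0 reads c0=3 → after 3×micro: 1; S1 reads c0=3 → after 1×micro: 3 ⇒ (c0=1, c1=3)
[Jacobi] macro 5: S0 reads c0=1 → after 3×micro: 3; S1 reads c0=1 → after 1×micro: 4 ⇒ (c0=3, c1=4)
[Jacobi] macro 6: S0 reads c0=3 → after 3×micro: 1; S1 reads c0=3 → after 1×micro: 4 ⇒ (c0=1, c1=4)
[Jacobi] macro 7: S0 reads c0=1 → after 3×micro: 3; S1 reads c0=1 → after 1×micro: 2 ⇒ (c0=3, c1=2)
[Jacobi] macro 8: S0 reads c0=3 → after 3×micro: 1; S1 reads c0=3 → after 1×micro: 2 ⇒ (c0=1, c1=2)
[Jacobi] macro 9: S0 reads c0=1 → after 3×micro: 3; S1 reads c0=1 → after 1×micro: 0 ⇒ (c0=3, c1=0)
[Gauss-Seidel] macro 1: S0 reads c0=0 → after 3×micro: 3; S1 reads c0=3 → after 1×micro: 3 ⇒ (c0=3, c1=3)
[Gauss-Seidel] macro 2: S0 reads c0=3 → after 3×micro: 1; S1 reads c0=1 → after 1×micro: 4 ⇒ (c0=1, c1=4)
[Gauss-Seidel] macro 3: S0 reads c0=1 → after 3×micro: 3; S1 reads c0=3 → after 1×micro: 4 ⇒ (c0=3, c1=4)
[Gauss-Seidel] macro 4: S0 reads c0=3 → after 3×micro: 1; S1 reads c0=1 → after 1×micro: 2 ⇒ (c0=1, c1=2)
[Gauss-Seidel] macro 5: S0 reads c0=1 → after 3×micro: 3; S1 reads c0=3 → after 1×micro: 2 ⇒ (c0=3, c1=2)
[Gauss-Seidel] macro 6: S0 reads c0=3 → after 3×micro: 1; S1 reads c0=1 → after 1×micro: 0 ⇒ (c0=1, c1=0)
[Gauss-Seidel] macro 7: S0 reads c0=1 → after 3×micro: 3; S1 reads c0=3 → after 1×micro: 3 ⇒ (c0=3, c1=3)
[Gauss-Seidel] macro 8: S0 reads c0=3 → after 3×micro: 1; S1 reads c0=1 → after 1×micro: 4 ⇒ (c0=1, c1=4)
[Gauss-Seidel] macro 9: S0 reads c0=1 → after 3×micro: 3; S1 reads c0=3 → after 1×micro: 4 ⇒ (c0=3, c1=4)

first divergence at macro-step: 1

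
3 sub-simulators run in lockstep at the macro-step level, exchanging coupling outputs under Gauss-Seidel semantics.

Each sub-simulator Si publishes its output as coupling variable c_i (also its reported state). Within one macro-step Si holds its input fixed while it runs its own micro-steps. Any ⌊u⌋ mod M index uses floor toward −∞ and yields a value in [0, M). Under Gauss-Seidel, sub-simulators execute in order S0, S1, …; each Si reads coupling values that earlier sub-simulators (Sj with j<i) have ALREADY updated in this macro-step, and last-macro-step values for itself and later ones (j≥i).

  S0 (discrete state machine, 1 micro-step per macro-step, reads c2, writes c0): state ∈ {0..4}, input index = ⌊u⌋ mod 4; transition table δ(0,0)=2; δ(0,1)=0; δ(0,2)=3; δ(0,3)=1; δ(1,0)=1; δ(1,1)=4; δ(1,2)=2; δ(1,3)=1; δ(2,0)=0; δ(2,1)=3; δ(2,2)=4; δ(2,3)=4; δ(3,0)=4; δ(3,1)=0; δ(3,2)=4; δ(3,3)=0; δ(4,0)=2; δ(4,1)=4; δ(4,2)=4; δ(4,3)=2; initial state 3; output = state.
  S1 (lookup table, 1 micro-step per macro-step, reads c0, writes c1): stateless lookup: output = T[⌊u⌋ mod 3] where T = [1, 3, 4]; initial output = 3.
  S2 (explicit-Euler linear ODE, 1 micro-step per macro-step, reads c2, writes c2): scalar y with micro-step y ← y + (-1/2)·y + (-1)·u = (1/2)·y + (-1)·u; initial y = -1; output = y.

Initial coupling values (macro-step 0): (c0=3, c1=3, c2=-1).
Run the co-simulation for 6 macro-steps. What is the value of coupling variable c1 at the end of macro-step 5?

c1 at macro-step 5 = 3

macro 1: S0 reads c2=-1 → after 1×micro: 0; S1 reads c0=0 → after 1×micro: 1; S2 reads c2=-1 → after 1×micro: 1/2 ⇒ (c0=0, c1=1, c2=1/2)
macro 2: S0 reads c2=1/2 → after 1×micro: 2; S1 reads c0=2 → after 1×micro: 4; S2 reads c2=1/2 → after 1×micro: -1/4 ⇒ (c0=2, c1=4, c2=-1/4)
macro 3: S0 reads c2=-1/4 → after 1×micro: 4; S1 reads c0=4 → after 1×micro: 3; S2 reads c2=-1/4 → after 1×micro: 1/8 ⇒ (c0=4, c1=3, c2=1/8)
macro 4: S0 reads c2=1/8 → after 1×micro: 2; S1 reads c0=2 → after 1×micro: 4; S2 reads c2=1/8 → after 1×micro: -1/16 ⇒ (c0=2, c1=4, c2=-1/16)
macro 5: S0 reads c2=-1/16 → after 1×micro: 4; S1 reads c0=4 → after 1×micro: 3; S2 reads c2=-1/16 → after 1×micro: 1/32 ⇒ (c0=4, c1=3, c2=1/32)
macro 6: S0 reads c2=1/32 → after 1×micro: 2; S1 reads c0=2 → after 1×micro: 4; S2 reads c2=1/32 → after 1×micro: -1/64 ⇒ (c0=2, c1=4, c2=-1/64)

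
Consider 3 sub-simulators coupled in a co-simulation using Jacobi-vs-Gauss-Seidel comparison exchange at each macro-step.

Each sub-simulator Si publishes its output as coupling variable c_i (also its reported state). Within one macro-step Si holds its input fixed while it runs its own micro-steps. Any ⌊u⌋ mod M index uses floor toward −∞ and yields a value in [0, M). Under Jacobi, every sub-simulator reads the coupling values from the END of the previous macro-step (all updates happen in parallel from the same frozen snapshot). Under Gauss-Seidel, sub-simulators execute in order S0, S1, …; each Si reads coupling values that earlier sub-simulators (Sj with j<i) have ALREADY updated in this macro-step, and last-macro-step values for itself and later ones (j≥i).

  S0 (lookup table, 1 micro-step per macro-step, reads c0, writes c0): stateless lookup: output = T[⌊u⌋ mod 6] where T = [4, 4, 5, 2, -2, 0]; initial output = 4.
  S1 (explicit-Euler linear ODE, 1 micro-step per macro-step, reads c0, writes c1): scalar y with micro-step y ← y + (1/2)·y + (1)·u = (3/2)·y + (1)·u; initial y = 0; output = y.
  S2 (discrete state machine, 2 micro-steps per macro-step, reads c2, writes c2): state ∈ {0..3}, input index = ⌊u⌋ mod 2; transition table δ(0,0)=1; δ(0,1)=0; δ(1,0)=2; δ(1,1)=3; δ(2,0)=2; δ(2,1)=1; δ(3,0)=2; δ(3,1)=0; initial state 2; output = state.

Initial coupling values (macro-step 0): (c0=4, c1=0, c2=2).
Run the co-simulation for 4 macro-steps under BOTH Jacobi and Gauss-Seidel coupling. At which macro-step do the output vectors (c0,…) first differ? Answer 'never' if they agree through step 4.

[Jacobi] macro 1: S0 reads c0=4 → after 1×micro: -2; S1 reads c0=4 → after 1×micro: 4; S2 reads c2=2 → after 2×micro: 2 ⇒ (c0=-2, c1=4, c2=2)
[Jacobi] macro 2: S0 reads c0=-2 → after 1×micro: -2; S1 reads c0=-2 → after 1×micro: 4; S2 reads c2=2 → after 2×micro: 2 ⇒ (c0=-2, c1=4, c2=2)
[Jacobi] macro 3: S0 reads c0=-2 → after 1×micro: -2; S1 reads c0=-2 → after 1×micro: 4; S2 reads c2=2 → after 2×micro: 2 ⇒ (c0=-2, c1=4, c2=2)
[Jacobi] macro 4: S0 reads c0=-2 → after 1×micro: -2; S1 reads c0=-2 → after 1×micro: 4; S2 reads c2=2 → after 2×micro: 2 ⇒ (c0=-2, c1=4, c2=2)
[Gauss-Seidel] macro 1: S0 reads c0=4 → after 1×micro: -2; S1 reads c0=-2 → after 1×micro: -2; S2 reads c2=2 → after 2×micro: 2 ⇒ (c0=-2, c1=-2, c2=2)
[Gauss-Seidel] macro 2: S0 reads c0=-2 → after 1×micro: -2; S1 reads c0=-2 → after 1×micro: -5; S2 reads c2=2 → after 2×micro: 2 ⇒ (c0=-2, c1=-5, c2=2)
[Gauss-Seidel] macro 3: S0 reads c0=-2 → after 1×micro: -2; S1 reads c0=-2 → after 1×micro: -19/2; S2 reads c2=2 → after 2×micro: 2 ⇒ (c0=-2, c1=-19/2, c2=2)
[Gauss-Seidel] macro 4: S0 reads c0=-2 → after 1×micro: -2; S1 reads c0=-2 → after 1×micro: -65/4; S2 reads c2=2 → after 2×micro: 2 ⇒ (c0=-2, c1=-65/4, c2=2)

first divergence at macro-step: 1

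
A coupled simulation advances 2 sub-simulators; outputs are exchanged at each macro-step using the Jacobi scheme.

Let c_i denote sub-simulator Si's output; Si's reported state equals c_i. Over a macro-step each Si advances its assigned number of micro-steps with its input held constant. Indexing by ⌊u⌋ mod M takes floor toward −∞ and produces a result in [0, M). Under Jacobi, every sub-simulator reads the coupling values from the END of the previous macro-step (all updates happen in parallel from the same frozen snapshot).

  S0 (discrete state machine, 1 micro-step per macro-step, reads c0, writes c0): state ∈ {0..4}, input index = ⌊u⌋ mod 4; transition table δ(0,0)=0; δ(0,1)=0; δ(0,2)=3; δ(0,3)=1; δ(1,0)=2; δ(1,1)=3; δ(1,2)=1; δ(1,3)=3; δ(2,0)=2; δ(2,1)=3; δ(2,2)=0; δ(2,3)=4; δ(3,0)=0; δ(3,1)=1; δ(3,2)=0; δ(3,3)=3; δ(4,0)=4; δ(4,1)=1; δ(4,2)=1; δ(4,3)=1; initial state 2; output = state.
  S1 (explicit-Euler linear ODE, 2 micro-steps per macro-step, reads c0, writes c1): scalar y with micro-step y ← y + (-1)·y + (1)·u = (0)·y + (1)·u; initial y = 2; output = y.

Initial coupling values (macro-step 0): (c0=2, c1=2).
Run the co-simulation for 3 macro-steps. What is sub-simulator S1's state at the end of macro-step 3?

S1 state at macro-step 3 = 0

macro 1: S0 reads c0=2 → after 1×micro: 0; S1 reads c0=2 → after 2×micro: 2 ⇒ (c0=0, c1=2)
macro 2: S0 reads c0=0 → after 1×micro: 0; S1 reads c0=0 → after 2×micro: 0 ⇒ (c0=0, c1=0)
macro 3: S0 reads c0=0 → after 1×micro: 0; S1 reads c0=0 → after 2×micro: 0 ⇒ (c0=0, c1=0)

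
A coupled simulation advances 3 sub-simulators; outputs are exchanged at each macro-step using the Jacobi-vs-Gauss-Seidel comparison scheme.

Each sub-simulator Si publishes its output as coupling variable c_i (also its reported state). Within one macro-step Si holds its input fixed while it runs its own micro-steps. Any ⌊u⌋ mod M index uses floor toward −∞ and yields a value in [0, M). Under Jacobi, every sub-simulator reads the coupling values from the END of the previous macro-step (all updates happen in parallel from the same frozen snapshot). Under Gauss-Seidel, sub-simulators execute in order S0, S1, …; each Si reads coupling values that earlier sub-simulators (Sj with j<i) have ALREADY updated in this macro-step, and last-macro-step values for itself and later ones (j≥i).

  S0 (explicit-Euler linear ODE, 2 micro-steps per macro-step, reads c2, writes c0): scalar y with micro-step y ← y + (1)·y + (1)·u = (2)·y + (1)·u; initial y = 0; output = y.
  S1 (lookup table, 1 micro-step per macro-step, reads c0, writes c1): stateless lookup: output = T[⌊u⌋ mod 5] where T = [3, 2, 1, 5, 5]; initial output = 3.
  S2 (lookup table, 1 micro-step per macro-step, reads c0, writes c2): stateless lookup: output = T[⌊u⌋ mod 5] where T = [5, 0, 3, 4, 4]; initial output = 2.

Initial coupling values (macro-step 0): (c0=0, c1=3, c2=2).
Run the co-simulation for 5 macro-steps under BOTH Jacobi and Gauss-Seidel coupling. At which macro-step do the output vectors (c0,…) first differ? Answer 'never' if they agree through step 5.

[Jacobi] macro 1: S0 reads c2=2 → after 2×micro: 6; S1 reads c0=0 → after 1×micro: 3; S2 reads c0=0 → after 1×micro: 5 ⇒ (c0=6, c1=3, c2=5)
[Jacobi] macro 2: S0 reads c2=5 → after 2×micro: 39; S1 reads c0=6 → after 1×micro: 2; S2 reads c0=6 → after 1×micro: 0 ⇒ (c0=39, c1=2, c2=0)
[Jacobi] macro 3: S0 reads c2=0 → after 2×micro: 156; S1 reads c0=39 → after 1×micro: 5; S2 reads c0=39 → after 1×micro: 4 ⇒ (c0=156, c1=5, c2=4)
[Jacobi] macro 4: S0 reads c2=4 → after 2×micro: 636; S1 reads c0=156 → after 1×micro: 2; S2 reads c0=156 → after 1×micro: 0 ⇒ (c0=636, c1=2, c2=0)
[Jacobi] macro 5: S0 reads c2=0 → after 2×micro: 2544; S1 reads c0=636 → after 1×micro: 2; S2 reads c0=636 → after 1×micro: 0 ⇒ (c0=2544, c1=2, c2=0)
[Gauss-Seidel] macro 1: S0 reads c2=2 → after 2×micro: 6; S1 reads c0=6 → after 1×micro: 2; S2 reads c0=6 → after 1×micro: 0 ⇒ (c0=6, c1=2, c2=0)
[Gauss-Seidel] macro 2: S0 reads c2=0 → after 2×micro: 24; S1 reads c0=24 → after 1×micro: 5; S2 reads c0=24 → after 1×micro: 4 ⇒ (c0=24, c1=5, c2=4)
[Gauss-Seidel] macro 3: S0 reads c2=4 → after 2×micro: 108; S1 reads c0=108 → after 1×micro: 5; S2 reads c0=108 → after 1×micro: 4 ⇒ (c0=108, c1=5, c2=4)
[Gauss-Seidel] macro 4: S0 reads c2=4 → after 2×micro: 444; S1 reads c0=444 → after 1×micro: 5; S2 reads c0=444 → after 1×micro: 4 ⇒ (c0=444, c1=5, c2=4)
[Gauss-Seidel] macro 5: S0 reads c2=4 → after 2×micro: 1788; S1 reads c0=1788 → after 1×micro: 5; S2 reads c0=1788 → after 1×micro: 4 ⇒ (c0=1788, c1=5, c2=4)

first divergence at macro-step: 1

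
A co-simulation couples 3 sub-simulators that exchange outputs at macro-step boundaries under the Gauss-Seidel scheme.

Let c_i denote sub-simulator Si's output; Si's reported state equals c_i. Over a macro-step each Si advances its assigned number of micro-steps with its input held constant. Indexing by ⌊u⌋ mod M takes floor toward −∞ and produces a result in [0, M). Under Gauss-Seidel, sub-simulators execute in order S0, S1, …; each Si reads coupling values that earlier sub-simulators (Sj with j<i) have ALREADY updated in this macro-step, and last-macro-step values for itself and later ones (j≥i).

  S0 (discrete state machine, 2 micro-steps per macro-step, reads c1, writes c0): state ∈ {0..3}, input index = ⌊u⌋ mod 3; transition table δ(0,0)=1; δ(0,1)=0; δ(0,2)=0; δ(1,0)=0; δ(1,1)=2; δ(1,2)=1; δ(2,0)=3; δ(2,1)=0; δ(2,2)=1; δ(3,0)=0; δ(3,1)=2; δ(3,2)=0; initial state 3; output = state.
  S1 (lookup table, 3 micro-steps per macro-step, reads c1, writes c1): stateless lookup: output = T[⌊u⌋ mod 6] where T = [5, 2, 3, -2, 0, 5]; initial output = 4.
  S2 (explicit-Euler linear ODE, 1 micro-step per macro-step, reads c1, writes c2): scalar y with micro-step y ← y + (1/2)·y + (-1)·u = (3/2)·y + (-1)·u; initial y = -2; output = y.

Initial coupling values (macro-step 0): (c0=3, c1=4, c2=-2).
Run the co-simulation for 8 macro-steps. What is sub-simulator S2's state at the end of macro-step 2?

macro 1: S0 reads c1=4 → after 2×micro: 0; S1 reads c1=4 → after 3×micro: 0; S2 reads c1=0 → after 1×micro: -3 ⇒ (c0=0, c1=0, c2=-3)
macro 2: S0 reads c1=0 → after 2×micro: 0; S1 reads c1=0 → after 3×micro: 5; S2 reads c1=5 → after 1×micro: -19/2 ⇒ (c0=0, c1=5, c2=-19/2)
macro 3: S0 reads c1=5 → after 2×micro: 0; S1 reads c1=5 → after 3×micro: 5; S2 reads c1=5 → after 1×micro: -77/4 ⇒ (c0=0, c1=5, c2=-77/4)
macro 4: S0 reads c1=5 → after 2×micro: 0; S1 reads c1=5 → after 3×micro: 5; S2 reads c1=5 → after 1×micro: -271/8 ⇒ (c0=0, c1=5, c2=-271/8)
macro 5: S0 reads c1=5 → after 2×micro: 0; S1 reads c1=5 → after 3×micro: 5; S2 reads c1=5 → after 1×micro: -893/16 ⇒ (c0=0, c1=5, c2=-893/16)
macro 6: S0 reads c1=5 → after 2×micro: 0; S1 reads c1=5 → after 3×micro: 5; S2 reads c1=5 → after 1×micro: -2839/32 ⇒ (c0=0, c1=5, c2=-2839/32)
macro 7: S0 reads c1=5 → after 2×micro: 0; S1 reads c1=5 → after 3×micro: 5; S2 reads c1=5 → after 1×micro: -8837/64 ⇒ (c0=0, c1=5, c2=-8837/64)
macro 8: S0 reads c1=5 → after 2×micro: 0; S1 reads c1=5 → after 3×micro: 5; S2 reads c1=5 → after 1×micro: -27151/128 ⇒ (c0=0, c1=5, c2=-27151/128)

S2 state at macro-step 2 = -19/2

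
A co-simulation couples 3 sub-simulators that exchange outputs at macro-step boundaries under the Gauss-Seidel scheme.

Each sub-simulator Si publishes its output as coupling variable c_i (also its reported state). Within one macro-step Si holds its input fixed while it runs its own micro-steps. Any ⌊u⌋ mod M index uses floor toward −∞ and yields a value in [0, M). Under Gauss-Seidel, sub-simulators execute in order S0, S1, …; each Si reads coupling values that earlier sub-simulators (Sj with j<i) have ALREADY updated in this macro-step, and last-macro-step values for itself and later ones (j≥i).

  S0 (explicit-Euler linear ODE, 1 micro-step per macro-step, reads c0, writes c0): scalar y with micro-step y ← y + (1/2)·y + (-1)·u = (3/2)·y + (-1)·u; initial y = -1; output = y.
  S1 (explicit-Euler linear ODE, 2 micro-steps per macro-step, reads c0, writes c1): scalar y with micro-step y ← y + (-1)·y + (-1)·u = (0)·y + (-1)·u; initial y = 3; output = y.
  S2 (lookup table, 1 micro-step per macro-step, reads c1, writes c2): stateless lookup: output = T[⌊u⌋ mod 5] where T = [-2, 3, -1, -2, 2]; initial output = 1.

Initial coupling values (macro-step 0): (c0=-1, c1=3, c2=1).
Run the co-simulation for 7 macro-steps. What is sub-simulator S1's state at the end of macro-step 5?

S1 state at macro-step 5 = 1/32

macro 1: S0 reads c0=-1 → after 1×micro: -1/2; S1 reads c0=-1/2 → after 2×micro: 1/2; S2 reads c1=1/2 → after 1×micro: -2 ⇒ (c0=-1/2, c1=1/2, c2=-2)
macro 2: S0 reads c0=-1/2 → after 1×micro: -1/4; S1 reads c0=-1/4 → after 2×micro: 1/4; S2 reads c1=1/4 → after 1×micro: -2 ⇒ (c0=-1/4, c1=1/4, c2=-2)
macro 3: S0 reads c0=-1/4 → after 1×micro: -1/8; S1 reads c0=-1/8 → after 2×micro: 1/8; S2 reads c1=1/8 → after 1×micro: -2 ⇒ (c0=-1/8, c1=1/8, c2=-2)
macro 4: S0 reads c0=-1/8 → after 1×micro: -1/16; S1 reads c0=-1/16 → after 2×micro: 1/16; S2 reads c1=1/16 → after 1×micro: -2 ⇒ (c0=-1/16, c1=1/16, c2=-2)
macro 5: S0 reads c0=-1/16 → after 1×micro: -1/32; S1 reads c0=-1/32 → after 2×micro: 1/32; S2 reads c1=1/32 → after 1×micro: -2 ⇒ (c0=-1/32, c1=1/32, c2=-2)
macro 6: S0 reads c0=-1/32 → after 1×micro: -1/64; S1 reads c0=-1/64 → after 2×micro: 1/64; S2 reads c1=1/64 → after 1×micro: -2 ⇒ (c0=-1/64, c1=1/64, c2=-2)
macro 7: S0 reads c0=-1/64 → after 1×micro: -1/128; S1 reads c0=-1/128 → after 2×micro: 1/128; S2 reads c1=1/128 → after 1×micro: -2 ⇒ (c0=-1/128, c1=1/128, c2=-2)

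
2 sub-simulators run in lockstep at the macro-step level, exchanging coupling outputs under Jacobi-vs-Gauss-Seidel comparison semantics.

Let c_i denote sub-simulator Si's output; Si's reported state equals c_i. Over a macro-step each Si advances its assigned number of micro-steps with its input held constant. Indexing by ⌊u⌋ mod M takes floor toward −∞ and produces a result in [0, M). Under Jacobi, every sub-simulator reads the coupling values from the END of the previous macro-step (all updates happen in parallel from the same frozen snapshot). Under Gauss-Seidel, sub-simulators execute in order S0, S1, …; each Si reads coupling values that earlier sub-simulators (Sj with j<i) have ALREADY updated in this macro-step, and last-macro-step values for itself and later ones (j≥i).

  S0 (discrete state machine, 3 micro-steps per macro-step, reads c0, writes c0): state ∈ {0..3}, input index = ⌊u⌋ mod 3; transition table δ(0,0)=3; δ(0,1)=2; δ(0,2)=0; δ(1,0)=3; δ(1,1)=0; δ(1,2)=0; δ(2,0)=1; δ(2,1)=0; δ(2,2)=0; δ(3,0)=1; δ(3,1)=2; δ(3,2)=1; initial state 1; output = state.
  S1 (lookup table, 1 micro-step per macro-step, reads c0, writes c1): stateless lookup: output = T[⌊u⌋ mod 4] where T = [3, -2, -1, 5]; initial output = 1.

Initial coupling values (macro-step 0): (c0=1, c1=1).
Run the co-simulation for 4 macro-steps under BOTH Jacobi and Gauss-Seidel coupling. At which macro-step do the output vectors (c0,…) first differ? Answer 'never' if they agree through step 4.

[Jacobi] macro 1: S0 reads c0=1 → after 3×micro: 0; S1 reads c0=1 → after 1×micro: -2 ⇒ (c0=0, c1=-2)
[Jacobi] macro 2: S0 reads c0=0 → after 3×micro: 3; S1 reads c0=0 → after 1×micro: 3 ⇒ (c0=3, c1=3)
[Jacobi] macro 3: S0 reads c0=3 → after 3×micro: 1; S1 reads c0=3 → after 1×micro: 5 ⇒ (c0=1, c1=5)
[Jacobi] macro 4: S0 reads c0=1 → after 3×micro: 0; S1 reads c0=1 → after 1×micro: -2 ⇒ (c0=0, c1=-2)
[Gauss-Seidel] macro 1: S0 reads c0=1 → after 3×micro: 0; S1 reads c0=0 → after 1×micro: 3 ⇒ (c0=0, c1=3)
[Gauss-Seidel] macro 2: S0 reads c0=0 → after 3×micro: 3; S1 reads c0=3 → after 1×micro: 5 ⇒ (c0=3, c1=5)
[Gauss-Seidel] macro 3: S0 reads c0=3 → after 3×micro: 1; S1 reads c0=1 → after 1×micro: -2 ⇒ (c0=1, c1=-2)
[Gauss-Seidel] macro 4: S0 reads c0=1 → after 3×micro: 0; S1 reads c0=0 → after 1×micro: 3 ⇒ (c0=0, c1=3)

first divergence at macro-step: 1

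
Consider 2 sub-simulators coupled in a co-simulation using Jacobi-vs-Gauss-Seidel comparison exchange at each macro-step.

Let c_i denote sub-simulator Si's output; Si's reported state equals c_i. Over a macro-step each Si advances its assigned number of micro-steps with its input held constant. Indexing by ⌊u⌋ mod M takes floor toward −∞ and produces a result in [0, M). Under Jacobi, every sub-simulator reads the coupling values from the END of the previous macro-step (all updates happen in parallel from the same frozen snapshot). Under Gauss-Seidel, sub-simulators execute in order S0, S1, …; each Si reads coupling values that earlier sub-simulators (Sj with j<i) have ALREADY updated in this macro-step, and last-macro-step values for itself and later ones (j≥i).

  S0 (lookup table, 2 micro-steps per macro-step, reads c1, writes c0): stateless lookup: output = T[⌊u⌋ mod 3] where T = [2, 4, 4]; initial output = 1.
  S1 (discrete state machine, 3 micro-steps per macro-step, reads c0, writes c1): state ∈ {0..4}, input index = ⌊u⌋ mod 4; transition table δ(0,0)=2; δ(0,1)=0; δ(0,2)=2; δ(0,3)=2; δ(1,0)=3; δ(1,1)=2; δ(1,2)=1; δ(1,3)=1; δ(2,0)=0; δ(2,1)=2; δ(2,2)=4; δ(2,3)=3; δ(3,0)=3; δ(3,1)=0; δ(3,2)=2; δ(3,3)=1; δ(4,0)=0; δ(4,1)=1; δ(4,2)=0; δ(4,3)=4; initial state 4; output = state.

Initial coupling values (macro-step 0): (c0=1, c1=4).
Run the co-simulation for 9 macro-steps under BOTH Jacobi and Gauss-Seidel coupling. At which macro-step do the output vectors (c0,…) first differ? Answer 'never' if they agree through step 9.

[Jacobi] macro 1: S0 reads c1=4 → after 2×micro: 4; S1 reads c0=1 → after 3×micro: 2 ⇒ (c0=4, c1=2)
[Jacobi] macro 2: S0 reads c1=2 → after 2×micro: 4; S1 reads c0=4 → after 3×micro: 0 ⇒ (c0=4, c1=0)
[Jacobi] macro 3: S0 reads c1=0 → after 2×micro: 2; S1 reads c0=4 → after 3×micro: 2 ⇒ (c0=2, c1=2)
[Jacobi] macro 4: S0 reads c1=2 → after 2×micro: 4; S1 reads c0=2 → after 3×micro: 2 ⇒ (c0=4, c1=2)
[Jacobi] macro 5: S0 reads c1=2 → after 2×micro: 4; S1 reads c0=4 → after 3×micro: 0 ⇒ (c0=4, c1=0)
[Jacobi] macro 6: S0 reads c1=0 → after 2×micro: 2; S1 reads c0=4 → after 3×micro: 2 ⇒ (c0=2, c1=2)
[Jacobi] macro 7: S0 reads c1=2 → after 2×micro: 4; S1 reads c0=2 → after 3×micro: 2 ⇒ (c0=4, c1=2)
[Jacobi] macro 8: S0 reads c1=2 → after 2×micro: 4; S1 reads c0=4 → after 3×micro: 0 ⇒ (c0=4, c1=0)
[Jacobi] macro 9: S0 reads c1=0 → after 2×micro: 2; S1 reads c0=4 → after 3×micro: 2 ⇒ (c0=2, c1=2)
[Gauss-Seidel] macro 1: S0 reads c1=4 → after 2×micro: 4; S1 reads c0=4 → after 3×micro: 0 ⇒ (c0=4, c1=0)
[Gauss-Seidel] macro 2: S0 reads c1=0 → after 2×micro: 2; S1 reads c0=2 → after 3×micro: 0 ⇒ (c0=2, c1=0)
[Gauss-Seidel] macro 3: S0 reads c1=0 → after 2×micro: 2; S1 reads c0=2 → after 3×micro: 0 ⇒ (c0=2, c1=0)
[Gauss-Seidel] macro 4: S0 reads c1=0 → after 2×micro: 2; S1 reads c0=2 → after 3×micro: 0 ⇒ (c0=2, c1=0)
[Gauss-Seidel] macro 5: S0 reads c1=0 → after 2×micro: 2; S1 reads c0=2 → after 3×micro: 0 ⇒ (c0=2, c1=0)
[Gauss-Seidel] macro 6: S0 reads c1=0 → after 2×micro: 2; S1 reads c0=2 → after 3×micro: 0 ⇒ (c0=2, c1=0)
[Gauss-Seidel] macro 7: S0 reads c1=0 → after 2×micro: 2; S1 reads c0=2 → after 3×micro: 0 ⇒ (c0=2, c1=0)
[Gauss-Seidel] macro 8: S0 reads c1=0 → after 2×micro: 2; S1 reads c0=2 → after 3×micro: 0 ⇒ (c0=2, c1=0)
[Gauss-Seidel] macro 9: S0 reads c1=0 → after 2×micro: 2; S1 reads c0=2 → after 3×micro: 0 ⇒ (c0=2, c1=0)

first divergence at macro-step: 1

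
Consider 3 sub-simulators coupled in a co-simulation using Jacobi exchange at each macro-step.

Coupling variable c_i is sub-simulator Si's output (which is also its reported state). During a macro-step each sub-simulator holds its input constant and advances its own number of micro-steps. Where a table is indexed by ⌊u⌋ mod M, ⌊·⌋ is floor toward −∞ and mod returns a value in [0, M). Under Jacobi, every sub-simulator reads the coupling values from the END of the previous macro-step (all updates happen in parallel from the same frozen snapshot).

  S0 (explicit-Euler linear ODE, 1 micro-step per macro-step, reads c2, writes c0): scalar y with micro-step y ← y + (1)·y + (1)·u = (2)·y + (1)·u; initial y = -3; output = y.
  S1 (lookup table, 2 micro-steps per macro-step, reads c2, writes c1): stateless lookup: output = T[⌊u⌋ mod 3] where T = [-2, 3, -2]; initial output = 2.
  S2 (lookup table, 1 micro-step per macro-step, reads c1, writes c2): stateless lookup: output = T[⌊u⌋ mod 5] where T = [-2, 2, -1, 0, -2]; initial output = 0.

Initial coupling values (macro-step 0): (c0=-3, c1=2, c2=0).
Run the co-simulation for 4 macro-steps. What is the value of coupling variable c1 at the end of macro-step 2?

c1 at macro-step 2 = -2

macro 1: S0 reads c2=0 → after 1×micro: -6; S1 reads c2=0 → after 2×micro: -2; S2 reads c1=2 → after 1×micro: -1 ⇒ (c0=-6, c1=-2, c2=-1)
macro 2: S0 reads c2=-1 → after 1×micro: -13; S1 reads c2=-1 → after 2×micro: -2; S2 reads c1=-2 → after 1×micro: 0 ⇒ (c0=-13, c1=-2, c2=0)
macro 3: S0 reads c2=0 → after 1×micro: -26; S1 reads c2=0 → after 2×micro: -2; S2 reads c1=-2 → after 1×micro: 0 ⇒ (c0=-26, c1=-2, c2=0)
macro 4: S0 reads c2=0 → after 1×micro: -52; S1 reads c2=0 → after 2×micro: -2; S2 reads c1=-2 → after 1×micro: 0 ⇒ (c0=-52, c1=-2, c2=0)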